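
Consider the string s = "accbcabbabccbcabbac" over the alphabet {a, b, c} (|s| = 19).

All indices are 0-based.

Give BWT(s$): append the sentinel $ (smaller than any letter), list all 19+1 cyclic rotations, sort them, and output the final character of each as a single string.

cccbb$bbaaccaabbccab

rank  rotation              last
    0  $accbcabbabccbcabbac  c
    1  abbabccbcabbac$accbc  c
    2  abbac$accbcabbabccbc  c
    3  abccbcabbac$accbcabb  b
    4  ac$accbcabbabccbcabb  b
    5  accbcabbabccbcabbac$  $
    6  babccbcabbac$accbcab  b
    7  bac$accbcabbabccbcab  b
    8  bbabccbcabbac$accbca  a
    9  bbac$accbcabbabccbca  a
   10  bcabbabccbcabbac$acc  c
   11  bcabbac$accbcabbabcc  c
   12  bccbcabbac$accbcabba  a
   13  c$accbcabbabccbcabba  a
   14  cabbabccbcabbac$accb  b
   15  cabbac$accbcabbabccb  b
   16  cbcabbabccbcabbac$ac  c
   17  cbcabbac$accbcabbabc  c
   18  ccbcabbabccbcabbac$a  a
   19  ccbcabbac$accbcabbab  b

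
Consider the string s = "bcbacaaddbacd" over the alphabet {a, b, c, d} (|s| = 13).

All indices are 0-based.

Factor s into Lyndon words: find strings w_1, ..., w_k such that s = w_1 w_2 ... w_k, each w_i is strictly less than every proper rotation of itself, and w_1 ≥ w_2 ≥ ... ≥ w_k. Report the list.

emit factor 1: 'bc' (i=0, period=2)
emit factor 2: 'b' (i=2, period=1)
emit factor 3: 'ac' (i=3, period=2)
emit factor 4: 'aaddbacd' (i=5, period=8)

["bc", "b", "ac", "aaddbacd"]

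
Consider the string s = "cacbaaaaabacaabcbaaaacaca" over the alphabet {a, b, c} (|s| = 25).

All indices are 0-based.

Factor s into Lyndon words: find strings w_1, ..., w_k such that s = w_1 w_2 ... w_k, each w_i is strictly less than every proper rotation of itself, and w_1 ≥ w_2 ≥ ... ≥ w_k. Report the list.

emit factor 1: 'c' (i=0, period=1)
emit factor 2: 'acb' (i=1, period=3)
emit factor 3: 'aaaaabacaabcbaaaacac' (i=4, period=20)
emit factor 4: 'a' (i=24, period=1)

["c", "acb", "aaaaabacaabcbaaaacac", "a"]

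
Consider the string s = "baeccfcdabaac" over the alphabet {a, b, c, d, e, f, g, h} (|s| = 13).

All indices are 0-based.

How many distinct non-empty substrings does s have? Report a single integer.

83

sorted suffixes:
  #0 SA[0]=10  'aac'
  #1 SA[1]=8  'abaac'
  #2 SA[2]=11  'ac'
  #3 SA[3]=1  'aeccfcdabaac'
  #4 SA[4]=9  'baac'
  #5 SA[5]=0  'baeccfcdabaac'
  #6 SA[6]=12  'c'
  #7 SA[7]=3  'ccfcdabaac'
  #8 SA[8]=6  'cdabaac'
  #9 SA[9]=4  'cfcdabaac'
  #10 SA[10]=7  'dabaac'
  #11 SA[11]=2  'eccfcdabaac'
  #12 SA[12]=5  'fcdabaac'

SA = [10, 8, 11, 1, 9, 0, 12, 3, 6, 4, 7, 2, 5]
[i] adj suffixes → lcp
  [1] 10/8 → 1 ('a')
  [2] 8/11 → 1 ('a')
  [3] 11/1 → 1 ('a')
  [4] 1/9 → 0 ('')
  [5] 9/0 → 2 ('ba')
  [6] 0/12 → 0 ('')
  [7] 12/3 → 1 ('c')
  [8] 3/6 → 1 ('c')
  [9] 6/4 → 1 ('c')
  [10] 4/7 → 0 ('')
  [11] 7/2 → 0 ('')
  [12] 2/5 → 0 ('')

n(n+1)/2 = 13·14/2 = 91
Σ LCP = 0 + 1 + 1 + 1 + 0 + 2 + 0 + 1 + 1 + 1 + 0 + 0 + 0 = 8
distinct = 91 − 8 = 83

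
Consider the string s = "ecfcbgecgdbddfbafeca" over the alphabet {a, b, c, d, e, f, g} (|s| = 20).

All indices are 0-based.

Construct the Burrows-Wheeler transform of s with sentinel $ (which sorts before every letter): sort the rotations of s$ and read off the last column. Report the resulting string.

acbfdcefeegbdf$gdcacb

rank  rotation               last
    0  $ecfcbgecgdbddfbafeca  a
    1  a$ecfcbgecgdbddfbafec  c
    2  afeca$ecfcbgecgdbddfb  b
    3  bafeca$ecfcbgecgdbddf  f
    4  bddfbafeca$ecfcbgecgd  d
    5  bgecgdbddfbafeca$ecfc  c
    6  ca$ecfcbgecgdbddfbafe  e
    7  cbgecgdbddfbafeca$ecf  f
    8  cfcbgecgdbddfbafeca$e  e
    9  cgdbddfbafeca$ecfcbge  e
   10  dbddfbafeca$ecfcbgecg  g
   11  ddfbafeca$ecfcbgecgdb  b
   12  dfbafeca$ecfcbgecgdbd  d
   13  eca$ecfcbgecgdbddfbaf  f
   14  ecfcbgecgdbddfbafeca$  $
   15  ecgdbddfbafeca$ecfcbg  g
   16  fbafeca$ecfcbgecgdbdd  d
   17  fcbgecgdbddfbafeca$ec  c
   18  feca$ecfcbgecgdbddfba  a
   19  gdbddfbafeca$ecfcbgec  c
   20  gecgdbddfbafeca$ecfcb  b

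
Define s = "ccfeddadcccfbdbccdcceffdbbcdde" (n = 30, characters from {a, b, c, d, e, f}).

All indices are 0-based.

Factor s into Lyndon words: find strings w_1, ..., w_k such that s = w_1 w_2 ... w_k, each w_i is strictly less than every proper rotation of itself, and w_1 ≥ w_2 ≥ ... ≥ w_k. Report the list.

emit factor 1: 'ccfedd' (i=0, period=6)
emit factor 2: 'adcccfbdbccdcceffdbbcdde' (i=6, period=24)

["ccfedd", "adcccfbdbccdcceffdbbcdde"]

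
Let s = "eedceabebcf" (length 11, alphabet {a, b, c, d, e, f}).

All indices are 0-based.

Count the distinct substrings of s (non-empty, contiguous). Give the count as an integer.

61

rank→(start, suffix):
  0 → (5, 'abebcf')
  1 → (8, 'bcf')
  2 → (6, 'bebcf')
  3 → (3, 'ceabebcf')
  4 → (9, 'cf')
  5 → (2, 'dceabebcf')
  6 → (4, 'eabebcf')
  7 → (7, 'ebcf')
  8 → (1, 'edceabebcf')
  9 → (0, 'eedceabebcf')
  10 → (10, 'f')

SA = [5, 8, 6, 3, 9, 2, 4, 7, 1, 0, 10]
i: (SA[i-1],SA[i]) lcp shared
  1: (5,8) 0 ''
  2: (8,6) 1 'b'
  3: (6,3) 0 ''
  4: (3,9) 1 'c'
  5: (9,2) 0 ''
  6: (2,4) 0 ''
  7: (4,7) 1 'e'
  8: (7,1) 1 'e'
  9: (1,0) 1 'e'
  10: (0,10) 0 ''

n(n+1)/2 = 11·12/2 = 66
Σ LCP = 0 + 0 + 1 + 0 + 1 + 0 + 0 + 1 + 1 + 1 + 0 = 5
distinct = 66 − 5 = 61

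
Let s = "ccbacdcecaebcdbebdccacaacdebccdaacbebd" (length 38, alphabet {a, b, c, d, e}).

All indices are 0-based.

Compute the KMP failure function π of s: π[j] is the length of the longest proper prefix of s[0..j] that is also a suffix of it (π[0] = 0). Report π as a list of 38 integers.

π[0] = 0
j=1 s[j]='c': π[1]=1 (border 'c')
j=2 s[j]='b': k: 1→0; π[2]=0 (border '')
j=3 s[j]='a': π[3]=0 (border '')
j=4 s[j]='c': π[4]=1 (border 'c')
j=5 s[j]='d': k: 1→0; π[5]=0 (border '')
j=6 s[j]='c': π[6]=1 (border 'c')
j=7 s[j]='e': k: 1→0; π[7]=0 (border '')
j=8 s[j]='c': π[8]=1 (border 'c')
j=9 s[j]='a': k: 1→0; π[9]=0 (border '')
j=10 s[j]='e': π[10]=0 (border '')
j=11 s[j]='b': π[11]=0 (border '')
j=12 s[j]='c': π[12]=1 (border 'c')
j=13 s[j]='d': k: 1→0; π[13]=0 (border '')
j=14 s[j]='b': π[14]=0 (border '')
j=15 s[j]='e': π[15]=0 (border '')
j=16 s[j]='b': π[16]=0 (border '')
j=17 s[j]='d': π[17]=0 (border '')
j=18 s[j]='c': π[18]=1 (border 'c')
j=19 s[j]='c': π[19]=2 (border 'cc')
j=20 s[j]='a': k: 2→1→0; π[20]=0 (border '')
j=21 s[j]='c': π[21]=1 (border 'c')
j=22 s[j]='a': k: 1→0; π[22]=0 (border '')
j=23 s[j]='a': π[23]=0 (border '')
j=24 s[j]='c': π[24]=1 (border 'c')
j=25 s[j]='d': k: 1→0; π[25]=0 (border '')
j=26 s[j]='e': π[26]=0 (border '')
j=27 s[j]='b': π[27]=0 (border '')
j=28 s[j]='c': π[28]=1 (border 'c')
j=29 s[j]='c': π[29]=2 (border 'cc')
j=30 s[j]='d': k: 2→1→0; π[30]=0 (border '')
j=31 s[j]='a': π[31]=0 (border '')
j=32 s[j]='a': π[32]=0 (border '')
j=33 s[j]='c': π[33]=1 (border 'c')
j=34 s[j]='b': k: 1→0; π[34]=0 (border '')
j=35 s[j]='e': π[35]=0 (border '')
j=36 s[j]='b': π[36]=0 (border '')
j=37 s[j]='d': π[37]=0 (border '')

[0, 1, 0, 0, 1, 0, 1, 0, 1, 0, 0, 0, 1, 0, 0, 0, 0, 0, 1, 2, 0, 1, 0, 0, 1, 0, 0, 0, 1, 2, 0, 0, 0, 1, 0, 0, 0, 0]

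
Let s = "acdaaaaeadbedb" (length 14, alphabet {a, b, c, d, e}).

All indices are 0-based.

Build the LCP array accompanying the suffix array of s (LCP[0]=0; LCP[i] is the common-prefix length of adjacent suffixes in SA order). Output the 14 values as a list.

[0, 3, 2, 1, 1, 1, 0, 1, 0, 0, 1, 2, 0, 1]

rank→(start, suffix):
  0 → (3, 'aaaaeadbedb')
  1 → (4, 'aaaeadbedb')
  2 → (5, 'aaeadbedb')
  3 → (0, 'acdaaaaeadbedb')
  4 → (8, 'adbedb')
  5 → (6, 'aeadbedb')
  6 → (13, 'b')
  7 → (10, 'bedb')
  8 → (1, 'cdaaaaeadbedb')
  9 → (2, 'daaaaeadbedb')
  10 → (12, 'db')
  11 → (9, 'dbedb')
  12 → (7, 'eadbedb')
  13 → (11, 'edb')

SA = [3, 4, 5, 0, 8, 6, 13, 10, 1, 2, 12, 9, 7, 11]
[i] adj suffixes → lcp
  [1] 3/4 → 3 ('aaa')
  [2] 4/5 → 2 ('aa')
  [3] 5/0 → 1 ('a')
  [4] 0/8 → 1 ('a')
  [5] 8/6 → 1 ('a')
  [6] 6/13 → 0 ('')
  [7] 13/10 → 1 ('b')
  [8] 10/1 → 0 ('')
  [9] 1/2 → 0 ('')
  [10] 2/12 → 1 ('d')
  [11] 12/9 → 2 ('db')
  [12] 9/7 → 0 ('')
  [13] 7/11 → 1 ('e')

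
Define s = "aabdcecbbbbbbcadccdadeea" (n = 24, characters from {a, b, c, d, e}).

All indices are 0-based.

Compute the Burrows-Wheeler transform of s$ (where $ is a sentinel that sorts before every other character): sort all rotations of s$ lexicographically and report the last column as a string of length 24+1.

ae$acdcbbbbbabedcdcabaecd

rank  rotation                   last
    0  $aabdcecbbbbbbcadccdadeea  a
    1  a$aabdcecbbbbbbcadccdadee  e
    2  aabdcecbbbbbbcadccdadeea$  $
    3  abdcecbbbbbbcadccdadeea$a  a
    4  adccdadeea$aabdcecbbbbbbc  c
    5  adeea$aabdcecbbbbbbcadccd  d
    6  bbbbbbcadccdadeea$aabdcec  c
    7  bbbbbcadccdadeea$aabdcecb  b
    8  bbbbcadccdadeea$aabdcecbb  b
    9  bbbcadccdadeea$aabdcecbbb  b
   10  bbcadccdadeea$aabdcecbbbb  b
   11  bcadccdadeea$aabdcecbbbbb  b
   12  bdcecbbbbbbcadccdadeea$aa  a
   13  cadccdadeea$aabdcecbbbbbb  b
   14  cbbbbbbcadccdadeea$aabdce  e
   15  ccdadeea$aabdcecbbbbbbcad  d
   16  cdadeea$aabdcecbbbbbbcadc  c
   17  cecbbbbbbcadccdadeea$aabd  d
   18  dadeea$aabdcecbbbbbbcadcc  c
   19  dccdadeea$aabdcecbbbbbbca  a
   20  dcecbbbbbbcadccdadeea$aab  b
   21  deea$aabdcecbbbbbbcadccda  a
   22  ea$aabdcecbbbbbbcadccdade  e
   23  ecbbbbbbcadccdadeea$aabdc  c
   24  eea$aabdcecbbbbbbcadccdad  d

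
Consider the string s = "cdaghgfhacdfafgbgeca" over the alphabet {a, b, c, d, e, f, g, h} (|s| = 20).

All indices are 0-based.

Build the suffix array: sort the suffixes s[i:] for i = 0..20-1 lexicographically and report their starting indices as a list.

rank→(start, suffix):
  0 → (19, 'a')
  1 → (8, 'acdfafgbgeca')
  2 → (12, 'afgbgeca')
  3 → (2, 'aghgfhacdfafgbgeca')
  4 → (15, 'bgeca')
  5 → (18, 'ca')
  6 → (0, 'cdaghgfhacdfafgbgeca')
  7 → (9, 'cdfafgbgeca')
  8 → (1, 'daghgfhacdfafgbgeca')
  9 → (10, 'dfafgbgeca')
  10 → (17, 'eca')
  11 → (11, 'fafgbgeca')
  12 → (13, 'fgbgeca')
  13 → (6, 'fhacdfafgbgeca')
  14 → (14, 'gbgeca')
  15 → (16, 'geca')
  16 → (5, 'gfhacdfafgbgeca')
  17 → (3, 'ghgfhacdfafgbgeca')
  18 → (7, 'hacdfafgbgeca')
  19 → (4, 'hgfhacdfafgbgeca')

[19, 8, 12, 2, 15, 18, 0, 9, 1, 10, 17, 11, 13, 6, 14, 16, 5, 3, 7, 4]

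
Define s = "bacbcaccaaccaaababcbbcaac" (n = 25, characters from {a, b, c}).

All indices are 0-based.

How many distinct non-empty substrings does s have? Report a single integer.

278

rank | idx | suffix
   0 |  12 | aaababcbbcaac
   1 |  13 | aababcbbcaac
   2 |  22 | aac
   3 |   8 | aaccaaababcbbcaac
   4 |  14 | ababcbbcaac
   5 |  16 | abcbbcaac
   6 |  23 | ac
   7 |   1 | acbcaccaaccaaababcbbcaac
   8 |   9 | accaaababcbbcaac
   9 |   5 | accaaccaaababcbbcaac
  10 |  15 | babcbbcaac
  11 |   0 | bacbcaccaaccaaababcbbcaac
  12 |  19 | bbcaac
  13 |  20 | bcaac
  14 |   3 | bcaccaaccaaababcbbcaac
  15 |  17 | bcbbcaac
  16 |  24 | c
  17 |  11 | caaababcbbcaac
  18 |  21 | caac
  19 |   7 | caaccaaababcbbcaac
  20 |   4 | caccaaccaaababcbbcaac
  21 |  18 | cbbcaac
  22 |   2 | cbcaccaaccaaababcbbcaac
  23 |  10 | ccaaababcbbcaac
  24 |   6 | ccaaccaaababcbbcaac

SA = [12, 13, 22, 8, 14, 16, 23, 1, 9, 5, 15, 0, 19, 20, 3, 17, 24, 11, 21, 7, 4, 18, 2, 10, 6]
rank  pair      lcp
   1  s[12:],s[13:]  2  'aa'
   2  s[13:],s[22:]  2  'aa'
   3  s[22:],s[8:]  3  'aac'
   4  s[8:],s[14:]  1  'a'
   5  s[14:],s[16:]  2  'ab'
   6  s[16:],s[23:]  1  'a'
   7  s[23:],s[1:]  2  'ac'
   8  s[1:],s[9:]  2  'ac'
   9  s[9:],s[5:]  5  'accaa'
  10  s[5:],s[15:]  0  ''
  11  s[15:],s[0:]  2  'ba'
  12  s[0:],s[19:]  1  'b'
  13  s[19:],s[20:]  1  'b'
  14  s[20:],s[3:]  3  'bca'
  15  s[3:],s[17:]  2  'bc'
  16  s[17:],s[24:]  0  ''
  17  s[24:],s[11:]  1  'c'
  18  s[11:],s[21:]  3  'caa'
  19  s[21:],s[7:]  4  'caac'
  20  s[7:],s[4:]  2  'ca'
  21  s[4:],s[18:]  1  'c'
  22  s[18:],s[2:]  2  'cb'
  23  s[2:],s[10:]  1  'c'
  24  s[10:],s[6:]  4  'ccaa'

n(n+1)/2 = 25·26/2 = 325
Σ LCP = 0 + 2 + 2 + 3 + 1 + 2 + 1 + 2 + 2 + 5 + 0 + 2 + 1 + 1 + 3 + 2 + 0 + 1 + 3 + 4 + 2 + 1 + 2 + 1 + 4 = 47
distinct = 325 − 47 = 278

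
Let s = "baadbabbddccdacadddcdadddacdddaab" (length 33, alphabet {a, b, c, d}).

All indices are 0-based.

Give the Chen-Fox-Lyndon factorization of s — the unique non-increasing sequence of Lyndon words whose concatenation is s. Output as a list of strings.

["b", "aadbabbddccdacadddcdadddacddd", "aab"]

emit factor 1: 'b' (i=0, period=1)
emit factor 2: 'aadbabbddccdacadddcdadddacddd' (i=1, period=29)
emit factor 3: 'aab' (i=30, period=3)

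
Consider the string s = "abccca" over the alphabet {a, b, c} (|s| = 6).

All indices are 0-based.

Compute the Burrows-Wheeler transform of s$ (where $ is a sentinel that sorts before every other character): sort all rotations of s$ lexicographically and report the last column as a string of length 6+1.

ac$accb

rank  rotation last
    0  $abccca  a
    1  a$abccc  c
    2  abccca$  $
    3  bccca$a  a
    4  ca$abcc  c
    5  cca$abc  c
    6  ccca$ab  b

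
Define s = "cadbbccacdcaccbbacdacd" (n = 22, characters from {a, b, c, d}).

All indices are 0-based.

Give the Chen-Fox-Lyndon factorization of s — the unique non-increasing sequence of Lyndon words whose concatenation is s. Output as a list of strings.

["c", "adbbcc", "acdc", "accbbacdacd"]

emit factor 1: 'c' (i=0, period=1)
emit factor 2: 'adbbcc' (i=1, period=6)
emit factor 3: 'acdc' (i=7, period=4)
emit factor 4: 'accbbacdacd' (i=11, period=11)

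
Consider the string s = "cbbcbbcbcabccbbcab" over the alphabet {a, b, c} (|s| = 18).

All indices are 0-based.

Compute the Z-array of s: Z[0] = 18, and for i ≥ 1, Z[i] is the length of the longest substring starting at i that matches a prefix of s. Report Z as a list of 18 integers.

[18, 0, 0, 5, 0, 0, 2, 0, 1, 0, 0, 1, 4, 0, 0, 1, 0, 0]

Z[0]=18
i=1: outside box; Z[1]=0
i=2: outside box; Z[2]=0
i=3: outside box; Z[3]=5 scan→box=[3,8)
i=4: min(r-i=4, Z[1]=0)=0; Z[4]=0
i=5: min(r-i=3, Z[2]=0)=0; Z[5]=0
i=6: min(r-i=2, Z[3]=5)=2; Z[6]=2
i=7: min(r-i=1, Z[4]=0)=0; Z[7]=0
i=8: outside box; Z[8]=1 scan→box=[8,9)
i=9: outside box; Z[9]=0
i=10: outside box; Z[10]=0
i=11: outside box; Z[11]=1 scan→box=[11,12)
i=12: outside box; Z[12]=4 scan→box=[12,16)
i=13: min(r-i=3, Z[1]=0)=0; Z[13]=0
i=14: min(r-i=2, Z[2]=0)=0; Z[14]=0
i=15: min(r-i=1, Z[3]=5)=1; Z[15]=1
i=16: outside box; Z[16]=0
i=17: outside box; Z[17]=0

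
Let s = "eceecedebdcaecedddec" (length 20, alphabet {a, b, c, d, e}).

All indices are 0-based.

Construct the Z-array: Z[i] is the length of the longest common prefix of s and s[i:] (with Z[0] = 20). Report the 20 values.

Z[0]=20
i=1: outside box; Z[1]=0
i=2: outside box; Z[2]=1 grow→box=[2,3)
i=3: outside box; Z[3]=3 grow→box=[3,6)
i=4: min(r-i=2, Z[1]=0)=0; Z[4]=0
i=5: min(r-i=1, Z[2]=1)=1; Z[5]=1
i=6: outside box; Z[6]=0
i=7: outside box; Z[7]=1 grow→box=[7,8)
i=8: outside box; Z[8]=0
i=9: outside box; Z[9]=0
i=10: outside box; Z[10]=0
i=11: outside box; Z[11]=0
i=12: outside box; Z[12]=3 grow→box=[12,15)
i=13: min(r-i=2, Z[1]=0)=0; Z[13]=0
i=14: min(r-i=1, Z[2]=1)=1; Z[14]=1
i=15: outside box; Z[15]=0
i=16: outside box; Z[16]=0
i=17: outside box; Z[17]=0
i=18: outside box; Z[18]=2 grow→box=[18,20)
i=19: min(r-i=1, Z[1]=0)=0; Z[19]=0

[20, 0, 1, 3, 0, 1, 0, 1, 0, 0, 0, 0, 3, 0, 1, 0, 0, 0, 2, 0]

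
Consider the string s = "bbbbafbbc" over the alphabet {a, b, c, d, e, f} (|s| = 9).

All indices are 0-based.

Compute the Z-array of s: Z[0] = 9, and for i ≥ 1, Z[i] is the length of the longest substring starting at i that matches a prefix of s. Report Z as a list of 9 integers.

Z[0]=9
i=1: outside box; Z[1]=3 scan→box=[1,4)
i=2: min(r-i=2, Z[1]=3)=2; Z[2]=2
i=3: min(r-i=1, Z[2]=2)=1; Z[3]=1
i=4: outside box; Z[4]=0
i=5: outside box; Z[5]=0
i=6: outside box; Z[6]=2 scan→box=[6,8)
i=7: min(r-i=1, Z[1]=3)=1; Z[7]=1
i=8: outside box; Z[8]=0

[9, 3, 2, 1, 0, 0, 2, 1, 0]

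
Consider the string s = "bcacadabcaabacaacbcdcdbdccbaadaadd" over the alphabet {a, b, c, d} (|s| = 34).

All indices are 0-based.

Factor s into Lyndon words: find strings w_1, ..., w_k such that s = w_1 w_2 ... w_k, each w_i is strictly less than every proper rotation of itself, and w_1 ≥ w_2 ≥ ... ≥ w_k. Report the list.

["bc", "acad", "abc", "aabacaacbcdcdbdccbaadaadd"]

emit factor 1: 'bc' (i=0, period=2)
emit factor 2: 'acad' (i=2, period=4)
emit factor 3: 'abc' (i=6, period=3)
emit factor 4: 'aabacaacbcdcdbdccbaadaadd' (i=9, period=25)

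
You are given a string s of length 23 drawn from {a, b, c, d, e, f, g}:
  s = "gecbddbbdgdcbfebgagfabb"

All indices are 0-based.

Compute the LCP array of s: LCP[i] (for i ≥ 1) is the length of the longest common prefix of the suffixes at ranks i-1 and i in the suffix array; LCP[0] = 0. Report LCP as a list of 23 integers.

rank→(start, suffix):
  0 → (20, 'abb')
  1 → (17, 'agfabb')
  2 → (22, 'b')
  3 → (21, 'bb')
  4 → (6, 'bbdgdcbfebgagfabb')
  5 → (3, 'bddbbdgdcbfebgagfabb')
  6 → (7, 'bdgdcbfebgagfabb')
  7 → (12, 'bfebgagfabb')
  8 → (15, 'bgagfabb')
  9 → (2, 'cbddbbdgdcbfebgagfabb')
  10 → (11, 'cbfebgagfabb')
  11 → (5, 'dbbdgdcbfebgagfabb')
  12 → (10, 'dcbfebgagfabb')
  13 → (4, 'ddbbdgdcbfebgagfabb')
  14 → (8, 'dgdcbfebgagfabb')
  15 → (14, 'ebgagfabb')
  16 → (1, 'ecbddbbdgdcbfebgagfabb')
  17 → (19, 'fabb')
  18 → (13, 'febgagfabb')
  19 → (16, 'gagfabb')
  20 → (9, 'gdcbfebgagfabb')
  21 → (0, 'gecbddbbdgdcbfebgagfabb')
  22 → (18, 'gfabb')

SA = [20, 17, 22, 21, 6, 3, 7, 12, 15, 2, 11, 5, 10, 4, 8, 14, 1, 19, 13, 16, 9, 0, 18]
i: (SA[i-1],SA[i]) lcp shared
  1: (20,17) 1 'a'
  2: (17,22) 0 ''
  3: (22,21) 1 'b'
  4: (21,6) 2 'bb'
  5: (6,3) 1 'b'
  6: (3,7) 2 'bd'
  7: (7,12) 1 'b'
  8: (12,15) 1 'b'
  9: (15,2) 0 ''
  10: (2,11) 2 'cb'
  11: (11,5) 0 ''
  12: (5,10) 1 'd'
  13: (10,4) 1 'd'
  14: (4,8) 1 'd'
  15: (8,14) 0 ''
  16: (14,1) 1 'e'
  17: (1,19) 0 ''
  18: (19,13) 1 'f'
  19: (13,16) 0 ''
  20: (16,9) 1 'g'
  21: (9,0) 1 'g'
  22: (0,18) 1 'g'

[0, 1, 0, 1, 2, 1, 2, 1, 1, 0, 2, 0, 1, 1, 1, 0, 1, 0, 1, 0, 1, 1, 1]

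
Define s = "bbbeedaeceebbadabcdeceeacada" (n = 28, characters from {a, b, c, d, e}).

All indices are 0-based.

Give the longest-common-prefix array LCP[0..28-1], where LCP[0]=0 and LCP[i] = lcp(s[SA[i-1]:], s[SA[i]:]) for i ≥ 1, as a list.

[0, 1, 1, 1, 3, 1, 0, 1, 2, 2, 1, 1, 0, 1, 1, 3, 0, 2, 2, 1, 0, 1, 1, 4, 1, 1, 2, 2]

rank→(start, suffix):
  0 → (27, 'a')
  1 → (15, 'abcdeceeacada')
  2 → (23, 'acada')
  3 → (25, 'ada')
  4 → (13, 'adabcdeceeacada')
  5 → (6, 'aeceebbadabcdeceeacada')
  6 → (12, 'badabcdeceeacada')
  7 → (11, 'bbadabcdeceeacada')
  8 → (0, 'bbbeedaeceebbadabcdeceeacada')
  9 → (1, 'bbeedaeceebbadabcdeceeacada')
  10 → (16, 'bcdeceeacada')
  11 → (2, 'beedaeceebbadabcdeceeacada')
  12 → (24, 'cada')
  13 → (17, 'cdeceeacada')
  14 → (20, 'ceeacada')
  15 → (8, 'ceebbadabcdeceeacada')
  16 → (26, 'da')
  17 → (14, 'dabcdeceeacada')
  18 → (5, 'daeceebbadabcdeceeacada')
  19 → (18, 'deceeacada')
  20 → (22, 'eacada')
  21 → (10, 'ebbadabcdeceeacada')
  22 → (19, 'eceeacada')
  23 → (7, 'eceebbadabcdeceeacada')
  24 → (4, 'edaeceebbadabcdeceeacada')
  25 → (21, 'eeacada')
  26 → (9, 'eebbadabcdeceeacada')
  27 → (3, 'eedaeceebbadabcdeceeacada')

SA = [27, 15, 23, 25, 13, 6, 12, 11, 0, 1, 16, 2, 24, 17, 20, 8, 26, 14, 5, 18, 22, 10, 19, 7, 4, 21, 9, 3]
rank  pair      lcp
   1  s[27:],s[15:]  1  'a'
   2  s[15:],s[23:]  1  'a'
   3  s[23:],s[25:]  1  'a'
   4  s[25:],s[13:]  3  'ada'
   5  s[13:],s[6:]  1  'a'
   6  s[6:],s[12:]  0  ''
   7  s[12:],s[11:]  1  'b'
   8  s[11:],s[0:]  2  'bb'
   9  s[0:],s[1:]  2  'bb'
  10  s[1:],s[16:]  1  'b'
  11  s[16:],s[2:]  1  'b'
  12  s[2:],s[24:]  0  ''
  13  s[24:],s[17:]  1  'c'
  14  s[17:],s[20:]  1  'c'
  15  s[20:],s[8:]  3  'cee'
  16  s[8:],s[26:]  0  ''
  17  s[26:],s[14:]  2  'da'
  18  s[14:],s[5:]  2  'da'
  19  s[5:],s[18:]  1  'd'
  20  s[18:],s[22:]  0  ''
  21  s[22:],s[10:]  1  'e'
  22  s[10:],s[19:]  1  'e'
  23  s[19:],s[7:]  4  'ecee'
  24  s[7:],s[4:]  1  'e'
  25  s[4:],s[21:]  1  'e'
  26  s[21:],s[9:]  2  'ee'
  27  s[9:],s[3:]  2  'ee'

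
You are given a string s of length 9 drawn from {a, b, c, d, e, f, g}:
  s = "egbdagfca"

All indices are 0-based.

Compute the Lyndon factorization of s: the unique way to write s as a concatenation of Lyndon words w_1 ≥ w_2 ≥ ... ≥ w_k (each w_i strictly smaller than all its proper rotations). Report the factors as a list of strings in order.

["eg", "bd", "agfc", "a"]

emit factor 1: 'eg' (i=0, period=2)
emit factor 2: 'bd' (i=2, period=2)
emit factor 3: 'agfc' (i=4, period=4)
emit factor 4: 'a' (i=8, period=1)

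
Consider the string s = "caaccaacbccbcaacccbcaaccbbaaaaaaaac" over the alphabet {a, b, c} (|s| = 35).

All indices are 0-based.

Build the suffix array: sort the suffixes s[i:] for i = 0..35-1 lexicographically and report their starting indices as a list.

[26, 27, 28, 29, 30, 31, 32, 5, 1, 20, 13, 33, 6, 2, 21, 14, 25, 24, 18, 11, 8, 34, 4, 0, 19, 12, 23, 17, 10, 7, 3, 22, 16, 9, 15]

rank | idx | suffix
   0 |  26 | aaaaaaaac
   1 |  27 | aaaaaaac
   2 |  28 | aaaaaac
   3 |  29 | aaaaac
   4 |  30 | aaaac
   5 |  31 | aaac
   6 |  32 | aac
   7 |   5 | aacbccbcaacccbcaaccbbaaaaaaaac
   8 |   1 | aaccaacbccbcaacccbcaaccbbaaaaaaaac
   9 |  20 | aaccbbaaaaaaaac
  10 |  13 | aacccbcaaccbbaaaaaaaac
  11 |  33 | ac
  12 |   6 | acbccbcaacccbcaaccbbaaaaaaaac
  13 |   2 | accaacbccbcaacccbcaaccbbaaaaaaaac
  14 |  21 | accbbaaaaaaaac
  15 |  14 | acccbcaaccbbaaaaaaaac
  16 |  25 | baaaaaaaac
  17 |  24 | bbaaaaaaaac
  18 |  18 | bcaaccbbaaaaaaaac
  19 |  11 | bcaacccbcaaccbbaaaaaaaac
  20 |   8 | bccbcaacccbcaaccbbaaaaaaaac
  21 |  34 | c
  22 |   4 | caacbccbcaacccbcaaccbbaaaaaaaac
  23 |   0 | caaccaacbccbcaacccbcaaccbbaaaaaaaac
  24 |  19 | caaccbbaaaaaaaac
  25 |  12 | caacccbcaaccbbaaaaaaaac
  26 |  23 | cbbaaaaaaaac
  27 |  17 | cbcaaccbbaaaaaaaac
  28 |  10 | cbcaacccbcaaccbbaaaaaaaac
  29 |   7 | cbccbcaacccbcaaccbbaaaaaaaac
  30 |   3 | ccaacbccbcaacccbcaaccbbaaaaaaaac
  31 |  22 | ccbbaaaaaaaac
  32 |  16 | ccbcaaccbbaaaaaaaac
  33 |   9 | ccbcaacccbcaaccbbaaaaaaaac
  34 |  15 | cccbcaaccbbaaaaaaaac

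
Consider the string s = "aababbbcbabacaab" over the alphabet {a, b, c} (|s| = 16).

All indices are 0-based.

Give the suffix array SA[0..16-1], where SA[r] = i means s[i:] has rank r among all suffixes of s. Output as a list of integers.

[13, 0, 14, 1, 9, 3, 11, 15, 8, 2, 10, 4, 5, 6, 12, 7]

rank | idx | suffix
   0 |  13 | aab
   1 |   0 | aababbbcbabacaab
   2 |  14 | ab
   3 |   1 | ababbbcbabacaab
   4 |   9 | abacaab
   5 |   3 | abbbcbabacaab
   6 |  11 | acaab
   7 |  15 | b
   8 |   8 | babacaab
   9 |   2 | babbbcbabacaab
  10 |  10 | bacaab
  11 |   4 | bbbcbabacaab
  12 |   5 | bbcbabacaab
  13 |   6 | bcbabacaab
  14 |  12 | caab
  15 |   7 | cbabacaab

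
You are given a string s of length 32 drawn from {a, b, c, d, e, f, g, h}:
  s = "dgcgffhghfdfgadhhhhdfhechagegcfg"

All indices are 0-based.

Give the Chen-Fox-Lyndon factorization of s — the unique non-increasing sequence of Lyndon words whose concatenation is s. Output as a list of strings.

["dg", "cgffhghfdfg", "adhhhhdfhechagegcfg"]

emit factor 1: 'dg' (i=0, period=2)
emit factor 2: 'cgffhghfdfg' (i=2, period=11)
emit factor 3: 'adhhhhdfhechagegcfg' (i=13, period=19)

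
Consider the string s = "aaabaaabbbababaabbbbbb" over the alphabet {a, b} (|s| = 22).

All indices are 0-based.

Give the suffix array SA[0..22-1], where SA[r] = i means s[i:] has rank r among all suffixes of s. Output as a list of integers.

rank | idx | suffix
   0 |   0 | aaabaaabbbababaabbbbbb
   1 |   4 | aaabbbababaabbbbbb
   2 |   1 | aabaaabbbababaabbbbbb
   3 |   5 | aabbbababaabbbbbb
   4 |  14 | aabbbbbb
   5 |   2 | abaaabbbababaabbbbbb
   6 |  12 | abaabbbbbb
   7 |  10 | ababaabbbbbb
   8 |   6 | abbbababaabbbbbb
   9 |  15 | abbbbbb
  10 |  21 | b
  11 |   3 | baaabbbababaabbbbbb
  12 |  13 | baabbbbbb
  13 |  11 | babaabbbbbb
  14 |   9 | bababaabbbbbb
  15 |  20 | bb
  16 |   8 | bbababaabbbbbb
  17 |  19 | bbb
  18 |   7 | bbbababaabbbbbb
  19 |  18 | bbbb
  20 |  17 | bbbbb
  21 |  16 | bbbbbb

[0, 4, 1, 5, 14, 2, 12, 10, 6, 15, 21, 3, 13, 11, 9, 20, 8, 19, 7, 18, 17, 16]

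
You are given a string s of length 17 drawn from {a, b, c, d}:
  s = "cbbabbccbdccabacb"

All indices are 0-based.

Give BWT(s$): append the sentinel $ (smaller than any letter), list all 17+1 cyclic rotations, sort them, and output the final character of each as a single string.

bcbbcbacabcca$cdbb

rank  rotation            last
    0  $cbbabbccbdccabacb  b
    1  abacb$cbbabbccbdcc  c
    2  abbccbdccabacb$cbb  b
    3  acb$cbbabbccbdccab  b
    4  b$cbbabbccbdccabac  c
    5  babbccbdccabacb$cb  b
    6  bacb$cbbabbccbdcca  a
    7  bbabbccbdccabacb$c  c
    8  bbccbdccabacb$cbba  a
    9  bccbdccabacb$cbbab  b
   10  bdccabacb$cbbabbcc  c
   11  cabacb$cbbabbccbdc  c
   12  cb$cbbabbccbdccaba  a
   13  cbbabbccbdccabacb$  $
   14  cbdccabacb$cbbabbc  c
   15  ccabacb$cbbabbccbd  d
   16  ccbdccabacb$cbbabb  b
   17  dccabacb$cbbabbccb  b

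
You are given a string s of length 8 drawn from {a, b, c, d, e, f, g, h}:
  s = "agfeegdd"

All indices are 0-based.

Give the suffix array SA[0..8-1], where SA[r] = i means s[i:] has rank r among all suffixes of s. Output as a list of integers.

[0, 7, 6, 3, 4, 2, 5, 1]

sorted suffixes:
  #0 SA[0]=0  'agfeegdd'
  #1 SA[1]=7  'd'
  #2 SA[2]=6  'dd'
  #3 SA[3]=3  'eegdd'
  #4 SA[4]=4  'egdd'
  #5 SA[5]=2  'feegdd'
  #6 SA[6]=5  'gdd'
  #7 SA[7]=1  'gfeegdd'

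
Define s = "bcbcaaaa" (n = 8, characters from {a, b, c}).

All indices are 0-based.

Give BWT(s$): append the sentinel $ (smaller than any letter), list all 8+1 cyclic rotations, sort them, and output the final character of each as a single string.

rank  rotation   last
    0  $bcbcaaaa  a
    1  a$bcbcaaa  a
    2  aa$bcbcaa  a
    3  aaa$bcbca  a
    4  aaaa$bcbc  c
    5  bcaaaa$bc  c
    6  bcbcaaaa$  $
    7  caaaa$bcb  b
    8  cbcaaaa$b  b

aaaacc$bb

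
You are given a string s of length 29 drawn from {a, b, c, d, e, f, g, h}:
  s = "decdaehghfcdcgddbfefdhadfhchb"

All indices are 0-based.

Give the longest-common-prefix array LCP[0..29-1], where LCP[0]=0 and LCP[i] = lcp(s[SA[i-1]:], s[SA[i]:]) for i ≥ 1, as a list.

rank | idx | suffix
   0 |  22 | adfhchb
   1 |   4 | aehghfcdcgddbfefdhadfhchb
   2 |  28 | b
   3 |  16 | bfefdhadfhchb
   4 |   2 | cdaehghfcdcgddbfefdhadfhchb
   5 |  10 | cdcgddbfefdhadfhchb
   6 |  12 | cgddbfefdhadfhchb
   7 |  26 | chb
   8 |   3 | daehghfcdcgddbfefdhadfhchb
   9 |  15 | dbfefdhadfhchb
  10 |  11 | dcgddbfefdhadfhchb
  11 |  14 | ddbfefdhadfhchb
  12 |   0 | decdaehghfcdcgddbfefdhadfhchb
  13 |  23 | dfhchb
  14 |  20 | dhadfhchb
  15 |   1 | ecdaehghfcdcgddbfefdhadfhchb
  16 |  18 | efdhadfhchb
  17 |   5 | ehghfcdcgddbfefdhadfhchb
  18 |   9 | fcdcgddbfefdhadfhchb
  19 |  19 | fdhadfhchb
  20 |  17 | fefdhadfhchb
  21 |  24 | fhchb
  22 |  13 | gddbfefdhadfhchb
  23 |   7 | ghfcdcgddbfefdhadfhchb
  24 |  21 | hadfhchb
  25 |  27 | hb
  26 |  25 | hchb
  27 |   8 | hfcdcgddbfefdhadfhchb
  28 |   6 | hghfcdcgddbfefdhadfhchb

SA = [22, 4, 28, 16, 2, 10, 12, 26, 3, 15, 11, 14, 0, 23, 20, 1, 18, 5, 9, 19, 17, 24, 13, 7, 21, 27, 25, 8, 6]
[i] adj suffixes → lcp
  [1] 22/4 → 1 ('a')
  [2] 4/28 → 0 ('')
  [3] 28/16 → 1 ('b')
  [4] 16/2 → 0 ('')
  [5] 2/10 → 2 ('cd')
  [6] 10/12 → 1 ('c')
  [7] 12/26 → 1 ('c')
  [8] 26/3 → 0 ('')
  [9] 3/15 → 1 ('d')
  [10] 15/11 → 1 ('d')
  [11] 11/14 → 1 ('d')
  [12] 14/0 → 1 ('d')
  [13] 0/23 → 1 ('d')
  [14] 23/20 → 1 ('d')
  [15] 20/1 → 0 ('')
  [16] 1/18 → 1 ('e')
  [17] 18/5 → 1 ('e')
  [18] 5/9 → 0 ('')
  [19] 9/19 → 1 ('f')
  [20] 19/17 → 1 ('f')
  [21] 17/24 → 1 ('f')
  [22] 24/13 → 0 ('')
  [23] 13/7 → 1 ('g')
  [24] 7/21 → 0 ('')
  [25] 21/27 → 1 ('h')
  [26] 27/25 → 1 ('h')
  [27] 25/8 → 1 ('h')
  [28] 8/6 → 1 ('h')

[0, 1, 0, 1, 0, 2, 1, 1, 0, 1, 1, 1, 1, 1, 1, 0, 1, 1, 0, 1, 1, 1, 0, 1, 0, 1, 1, 1, 1]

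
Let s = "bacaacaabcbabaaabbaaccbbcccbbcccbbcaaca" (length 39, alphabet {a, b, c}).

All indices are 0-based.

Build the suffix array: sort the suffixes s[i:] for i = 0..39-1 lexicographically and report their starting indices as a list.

[38, 13, 14, 6, 35, 3, 18, 11, 15, 7, 36, 4, 1, 19, 12, 17, 10, 0, 16, 32, 27, 22, 33, 8, 28, 23, 37, 5, 34, 2, 9, 31, 26, 21, 30, 25, 20, 29, 24]

rank | idx | suffix
   0 |  38 | a
   1 |  13 | aaabbaaccbbcccbbcccbbcaaca
   2 |  14 | aabbaaccbbcccbbcccbbcaaca
   3 |   6 | aabcbabaaabbaaccbbcccbbcccbbcaaca
   4 |  35 | aaca
   5 |   3 | aacaabcbabaaabbaaccbbcccbbcccbbcaaca
   6 |  18 | aaccbbcccbbcccbbcaaca
   7 |  11 | abaaabbaaccbbcccbbcccbbcaaca
   8 |  15 | abbaaccbbcccbbcccbbcaaca
   9 |   7 | abcbabaaabbaaccbbcccbbcccbbcaaca
  10 |  36 | aca
  11 |   4 | acaabcbabaaabbaaccbbcccbbcccbbcaaca
  12 |   1 | acaacaabcbabaaabbaaccbbcccbbcccbbcaaca
  13 |  19 | accbbcccbbcccbbcaaca
  14 |  12 | baaabbaaccbbcccbbcccbbcaaca
  15 |  17 | baaccbbcccbbcccbbcaaca
  16 |  10 | babaaabbaaccbbcccbbcccbbcaaca
  17 |   0 | bacaacaabcbabaaabbaaccbbcccbbcccbbcaaca
  18 |  16 | bbaaccbbcccbbcccbbcaaca
  19 |  32 | bbcaaca
  20 |  27 | bbcccbbcaaca
  21 |  22 | bbcccbbcccbbcaaca
  22 |  33 | bcaaca
  23 |   8 | bcbabaaabbaaccbbcccbbcccbbcaaca
  24 |  28 | bcccbbcaaca
  25 |  23 | bcccbbcccbbcaaca
  26 |  37 | ca
  27 |   5 | caabcbabaaabbaaccbbcccbbcccbbcaaca
  28 |  34 | caaca
  29 |   2 | caacaabcbabaaabbaaccbbcccbbcccbbcaaca
  30 |   9 | cbabaaabbaaccbbcccbbcccbbcaaca
  31 |  31 | cbbcaaca
  32 |  26 | cbbcccbbcaaca
  33 |  21 | cbbcccbbcccbbcaaca
  34 |  30 | ccbbcaaca
  35 |  25 | ccbbcccbbcaaca
  36 |  20 | ccbbcccbbcccbbcaaca
  37 |  29 | cccbbcaaca
  38 |  24 | cccbbcccbbcaaca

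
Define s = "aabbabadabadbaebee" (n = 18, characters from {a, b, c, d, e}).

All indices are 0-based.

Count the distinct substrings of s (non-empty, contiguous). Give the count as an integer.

sorted suffixes:
  #0 SA[0]=0  'aabbabadabadbaebee'
  #1 SA[1]=4  'abadabadbaebee'
  #2 SA[2]=8  'abadbaebee'
  #3 SA[3]=1  'abbabadabadbaebee'
  #4 SA[4]=6  'adabadbaebee'
  #5 SA[5]=10  'adbaebee'
  #6 SA[6]=13  'aebee'
  #7 SA[7]=3  'babadabadbaebee'
  #8 SA[8]=5  'badabadbaebee'
  #9 SA[9]=9  'badbaebee'
  #10 SA[10]=12  'baebee'
  #11 SA[11]=2  'bbabadabadbaebee'
  #12 SA[12]=15  'bee'
  #13 SA[13]=7  'dabadbaebee'
  #14 SA[14]=11  'dbaebee'
  #15 SA[15]=17  'e'
  #16 SA[16]=14  'ebee'
  #17 SA[17]=16  'ee'

SA = [0, 4, 8, 1, 6, 10, 13, 3, 5, 9, 12, 2, 15, 7, 11, 17, 14, 16]
i: (SA[i-1],SA[i]) lcp shared
  1: (0,4) 1 'a'
  2: (4,8) 4 'abad'
  3: (8,1) 2 'ab'
  4: (1,6) 1 'a'
  5: (6,10) 2 'ad'
  6: (10,13) 1 'a'
  7: (13,3) 0 ''
  8: (3,5) 2 'ba'
  9: (5,9) 3 'bad'
  10: (9,12) 2 'ba'
  11: (12,2) 1 'b'
  12: (2,15) 1 'b'
  13: (15,7) 0 ''
  14: (7,11) 1 'd'
  15: (11,17) 0 ''
  16: (17,14) 1 'e'
  17: (14,16) 1 'e'

n(n+1)/2 = 18·19/2 = 171
Σ LCP = 0 + 1 + 4 + 2 + 1 + 2 + 1 + 0 + 2 + 3 + 2 + 1 + 1 + 0 + 1 + 0 + 1 + 1 = 23
distinct = 171 − 23 = 148

148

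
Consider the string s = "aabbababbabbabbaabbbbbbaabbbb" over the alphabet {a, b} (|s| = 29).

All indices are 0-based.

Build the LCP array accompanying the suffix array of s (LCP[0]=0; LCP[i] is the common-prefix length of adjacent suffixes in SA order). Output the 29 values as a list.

[0, 4, 6, 1, 2, 4, 5, 7, 3, 5, 0, 1, 7, 2, 3, 5, 8, 1, 2, 8, 3, 4, 6, 2, 3, 3, 4, 4, 5]

sorted suffixes:
  #0 SA[0]=0  'aabbababbabbabbaabbbbbbaabbbb'
  #1 SA[1]=23  'aabbbb'
  #2 SA[2]=15  'aabbbbbbaabbbb'
  #3 SA[3]=4  'ababbabbabbaabbbbbbaabbbb'
  #4 SA[4]=12  'abbaabbbbbbaabbbb'
  #5 SA[5]=1  'abbababbabbabbaabbbbbbaabbbb'
  #6 SA[6]=9  'abbabbaabbbbbbaabbbb'
  #7 SA[7]=6  'abbabbabbaabbbbbbaabbbb'
  #8 SA[8]=24  'abbbb'
  #9 SA[9]=16  'abbbbbbaabbbb'
  #10 SA[10]=28  'b'
  #11 SA[11]=22  'baabbbb'
  #12 SA[12]=14  'baabbbbbbaabbbb'
  #13 SA[13]=3  'bababbabbabbaabbbbbbaabbbb'
  #14 SA[14]=11  'babbaabbbbbbaabbbb'
  #15 SA[15]=8  'babbabbaabbbbbbaabbbb'
  #16 SA[16]=5  'babbabbabbaabbbbbbaabbbb'
  #17 SA[17]=27  'bb'
  #18 SA[18]=21  'bbaabbbb'
  #19 SA[19]=13  'bbaabbbbbbaabbbb'
  #20 SA[20]=2  'bbababbabbabbaabbbbbbaabbbb'
  #21 SA[21]=10  'bbabbaabbbbbbaabbbb'
  #22 SA[22]=7  'bbabbabbaabbbbbbaabbbb'
  #23 SA[23]=26  'bbb'
  #24 SA[24]=20  'bbbaabbbb'
  #25 SA[25]=25  'bbbb'
  #26 SA[26]=19  'bbbbaabbbb'
  #27 SA[27]=18  'bbbbbaabbbb'
  #28 SA[28]=17  'bbbbbbaabbbb'

SA = [0, 23, 15, 4, 12, 1, 9, 6, 24, 16, 28, 22, 14, 3, 11, 8, 5, 27, 21, 13, 2, 10, 7, 26, 20, 25, 19, 18, 17]
i: (SA[i-1],SA[i]) lcp shared
  1: (0,23) 4 'aabb'
  2: (23,15) 6 'aabbbb'
  3: (15,4) 1 'a'
  4: (4,12) 2 'ab'
  5: (12,1) 4 'abba'
  6: (1,9) 5 'abbab'
  7: (9,6) 7 'abbabba'
  8: (6,24) 3 'abb'
  9: (24,16) 5 'abbbb'
  10: (16,28) 0 ''
  11: (28,22) 1 'b'
  12: (22,14) 7 'baabbbb'
  13: (14,3) 2 'ba'
  14: (3,11) 3 'bab'
  15: (11,8) 5 'babba'
  16: (8,5) 8 'babbabba'
  17: (5,27) 1 'b'
  18: (27,21) 2 'bb'
  19: (21,13) 8 'bbaabbbb'
  20: (13,2) 3 'bba'
  21: (2,10) 4 'bbab'
  22: (10,7) 6 'bbabba'
  23: (7,26) 2 'bb'
  24: (26,20) 3 'bbb'
  25: (20,25) 3 'bbb'
  26: (25,19) 4 'bbbb'
  27: (19,18) 4 'bbbb'
  28: (18,17) 5 'bbbbb'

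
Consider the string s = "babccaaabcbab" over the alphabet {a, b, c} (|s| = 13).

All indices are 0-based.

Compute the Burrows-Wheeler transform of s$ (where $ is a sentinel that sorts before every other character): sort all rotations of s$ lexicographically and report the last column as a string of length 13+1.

rank  rotation        last
    0  $babccaaabcbab  b
    1  aaabcbab$babcc  c
    2  aabcbab$babcca  a
    3  ab$babccaaabcb  b
    4  abcbab$babccaa  a
    5  abccaaabcbab$b  b
    6  b$babccaaabcba  a
    7  bab$babccaaabc  c
    8  babccaaabcbab$  $
    9  bcbab$babccaaa  a
   10  bccaaabcbab$ba  a
   11  caaabcbab$babc  c
   12  cbab$babccaaab  b
   13  ccaaabcbab$bab  b

bcababac$aacbb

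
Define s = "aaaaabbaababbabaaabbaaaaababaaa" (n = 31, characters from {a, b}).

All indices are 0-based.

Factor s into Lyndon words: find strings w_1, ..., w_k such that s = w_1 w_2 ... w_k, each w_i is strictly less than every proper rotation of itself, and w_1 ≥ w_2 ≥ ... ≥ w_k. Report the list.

emit factor 1: 'aaaaabbaababbabaaabb' (i=0, period=20)
emit factor 2: 'aaaaabab' (i=20, period=8)
emit factor 3: 'a' (i=28, period=1)
emit factor 4: 'a' (i=29, period=1)
emit factor 5: 'a' (i=30, period=1)

["aaaaabbaababbabaaabb", "aaaaabab", "a", "a", "a"]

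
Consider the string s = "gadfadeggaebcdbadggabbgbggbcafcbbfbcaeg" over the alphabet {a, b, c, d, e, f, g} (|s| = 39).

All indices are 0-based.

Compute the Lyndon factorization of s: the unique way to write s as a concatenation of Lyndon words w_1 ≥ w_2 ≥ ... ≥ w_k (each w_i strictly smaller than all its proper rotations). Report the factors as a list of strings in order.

emit factor 1: 'g' (i=0, period=1)
emit factor 2: 'adf' (i=1, period=3)
emit factor 3: 'adeggaebcdbadgg' (i=4, period=15)
emit factor 4: 'abbgbggbcafcbbfbcaeg' (i=19, period=20)

["g", "adf", "adeggaebcdbadgg", "abbgbggbcafcbbfbcaeg"]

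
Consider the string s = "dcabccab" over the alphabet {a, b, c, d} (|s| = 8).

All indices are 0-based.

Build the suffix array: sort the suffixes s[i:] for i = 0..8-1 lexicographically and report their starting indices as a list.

rank→(start, suffix):
  0 → (6, 'ab')
  1 → (2, 'abccab')
  2 → (7, 'b')
  3 → (3, 'bccab')
  4 → (5, 'cab')
  5 → (1, 'cabccab')
  6 → (4, 'ccab')
  7 → (0, 'dcabccab')

[6, 2, 7, 3, 5, 1, 4, 0]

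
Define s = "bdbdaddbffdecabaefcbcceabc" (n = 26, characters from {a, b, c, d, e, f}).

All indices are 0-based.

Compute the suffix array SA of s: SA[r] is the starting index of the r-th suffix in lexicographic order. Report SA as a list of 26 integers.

[13, 23, 4, 15, 14, 24, 19, 2, 0, 7, 25, 12, 18, 20, 21, 3, 1, 6, 5, 10, 22, 11, 16, 17, 9, 8]

sorted suffixes:
  #0 SA[0]=13  'abaefcbcceabc'
  #1 SA[1]=23  'abc'
  #2 SA[2]=4  'addbffdecabaefcbcceabc'
  #3 SA[3]=15  'aefcbcceabc'
  #4 SA[4]=14  'baefcbcceabc'
  #5 SA[5]=24  'bc'
  #6 SA[6]=19  'bcceabc'
  #7 SA[7]=2  'bdaddbffdecabaefcbcceabc'
  #8 SA[8]=0  'bdbdaddbffdecabaefcbcceabc'
  #9 SA[9]=7  'bffdecabaefcbcceabc'
  #10 SA[10]=25  'c'
  #11 SA[11]=12  'cabaefcbcceabc'
  #12 SA[12]=18  'cbcceabc'
  #13 SA[13]=20  'cceabc'
  #14 SA[14]=21  'ceabc'
  #15 SA[15]=3  'daddbffdecabaefcbcceabc'
  #16 SA[16]=1  'dbdaddbffdecabaefcbcceabc'
  #17 SA[17]=6  'dbffdecabaefcbcceabc'
  #18 SA[18]=5  'ddbffdecabaefcbcceabc'
  #19 SA[19]=10  'decabaefcbcceabc'
  #20 SA[20]=22  'eabc'
  #21 SA[21]=11  'ecabaefcbcceabc'
  #22 SA[22]=16  'efcbcceabc'
  #23 SA[23]=17  'fcbcceabc'
  #24 SA[24]=9  'fdecabaefcbcceabc'
  #25 SA[25]=8  'ffdecabaefcbcceabc'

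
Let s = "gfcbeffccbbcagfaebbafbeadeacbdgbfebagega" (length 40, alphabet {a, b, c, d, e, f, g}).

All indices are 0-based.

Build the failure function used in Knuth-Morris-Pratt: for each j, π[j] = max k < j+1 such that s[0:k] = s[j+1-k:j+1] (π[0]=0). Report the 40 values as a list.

[0, 0, 0, 0, 0, 0, 0, 0, 0, 0, 0, 0, 0, 1, 2, 0, 0, 0, 0, 0, 0, 0, 0, 0, 0, 0, 0, 0, 0, 0, 1, 0, 0, 0, 0, 0, 1, 0, 1, 0]

π[0] = 0
j=1 s[j]='f': π[1]=0 (border '')
j=2 s[j]='c': π[2]=0 (border '')
j=3 s[j]='b': π[3]=0 (border '')
j=4 s[j]='e': π[4]=0 (border '')
j=5 s[j]='f': π[5]=0 (border '')
j=6 s[j]='f': π[6]=0 (border '')
j=7 s[j]='c': π[7]=0 (border '')
j=8 s[j]='c': π[8]=0 (border '')
j=9 s[j]='b': π[9]=0 (border '')
j=10 s[j]='b': π[10]=0 (border '')
j=11 s[j]='c': π[11]=0 (border '')
j=12 s[j]='a': π[12]=0 (border '')
j=13 s[j]='g': π[13]=1 (border 'g')
j=14 s[j]='f': π[14]=2 (border 'gf')
j=15 s[j]='a': k: 2→0; π[15]=0 (border '')
j=16 s[j]='e': π[16]=0 (border '')
j=17 s[j]='b': π[17]=0 (border '')
j=18 s[j]='b': π[18]=0 (border '')
j=19 s[j]='a': π[19]=0 (border '')
j=20 s[j]='f': π[20]=0 (border '')
j=21 s[j]='b': π[21]=0 (border '')
j=22 s[j]='e': π[22]=0 (border '')
j=23 s[j]='a': π[23]=0 (border '')
j=24 s[j]='d': π[24]=0 (border '')
j=25 s[j]='e': π[25]=0 (border '')
j=26 s[j]='a': π[26]=0 (border '')
j=27 s[j]='c': π[27]=0 (border '')
j=28 s[j]='b': π[28]=0 (border '')
j=29 s[j]='d': π[29]=0 (border '')
j=30 s[j]='g': π[30]=1 (border 'g')
j=31 s[j]='b': k: 1→0; π[31]=0 (border '')
j=32 s[j]='f': π[32]=0 (border '')
j=33 s[j]='e': π[33]=0 (border '')
j=34 s[j]='b': π[34]=0 (border '')
j=35 s[j]='a': π[35]=0 (border '')
j=36 s[j]='g': π[36]=1 (border 'g')
j=37 s[j]='e': k: 1→0; π[37]=0 (border '')
j=38 s[j]='g': π[38]=1 (border 'g')
j=39 s[j]='a': k: 1→0; π[39]=0 (border '')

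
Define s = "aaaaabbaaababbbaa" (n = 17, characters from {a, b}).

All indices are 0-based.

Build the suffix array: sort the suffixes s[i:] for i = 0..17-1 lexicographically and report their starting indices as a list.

[16, 15, 0, 1, 7, 2, 8, 3, 9, 4, 11, 14, 6, 10, 13, 5, 12]

rank | idx | suffix
   0 |  16 | a
   1 |  15 | aa
   2 |   0 | aaaaabbaaababbbaa
   3 |   1 | aaaabbaaababbbaa
   4 |   7 | aaababbbaa
   5 |   2 | aaabbaaababbbaa
   6 |   8 | aababbbaa
   7 |   3 | aabbaaababbbaa
   8 |   9 | ababbbaa
   9 |   4 | abbaaababbbaa
  10 |  11 | abbbaa
  11 |  14 | baa
  12 |   6 | baaababbbaa
  13 |  10 | babbbaa
  14 |  13 | bbaa
  15 |   5 | bbaaababbbaa
  16 |  12 | bbbaa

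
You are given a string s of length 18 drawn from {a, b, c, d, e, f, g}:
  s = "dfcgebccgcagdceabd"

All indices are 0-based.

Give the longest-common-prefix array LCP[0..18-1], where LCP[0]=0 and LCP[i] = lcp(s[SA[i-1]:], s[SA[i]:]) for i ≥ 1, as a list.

rank | idx | suffix
   0 |  15 | abd
   1 |  10 | agdceabd
   2 |   5 | bccgcagdceabd
   3 |  16 | bd
   4 |   9 | cagdceabd
   5 |   6 | ccgcagdceabd
   6 |  13 | ceabd
   7 |   7 | cgcagdceabd
   8 |   2 | cgebccgcagdceabd
   9 |  17 | d
  10 |  12 | dceabd
  11 |   0 | dfcgebccgcagdceabd
  12 |  14 | eabd
  13 |   4 | ebccgcagdceabd
  14 |   1 | fcgebccgcagdceabd
  15 |   8 | gcagdceabd
  16 |  11 | gdceabd
  17 |   3 | gebccgcagdceabd

SA = [15, 10, 5, 16, 9, 6, 13, 7, 2, 17, 12, 0, 14, 4, 1, 8, 11, 3]
[i] adj suffixes → lcp
  [1] 15/10 → 1 ('a')
  [2] 10/5 → 0 ('')
  [3] 5/16 → 1 ('b')
  [4] 16/9 → 0 ('')
  [5] 9/6 → 1 ('c')
  [6] 6/13 → 1 ('c')
  [7] 13/7 → 1 ('c')
  [8] 7/2 → 2 ('cg')
  [9] 2/17 → 0 ('')
  [10] 17/12 → 1 ('d')
  [11] 12/0 → 1 ('d')
  [12] 0/14 → 0 ('')
  [13] 14/4 → 1 ('e')
  [14] 4/1 → 0 ('')
  [15] 1/8 → 0 ('')
  [16] 8/11 → 1 ('g')
  [17] 11/3 → 1 ('g')

[0, 1, 0, 1, 0, 1, 1, 1, 2, 0, 1, 1, 0, 1, 0, 0, 1, 1]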